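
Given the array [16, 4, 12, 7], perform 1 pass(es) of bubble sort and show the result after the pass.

After pass 1: [4, 12, 7, 16] (3 swaps)
Total swaps: 3


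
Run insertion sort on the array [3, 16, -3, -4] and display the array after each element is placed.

First element 3 is already 'sorted'
Insert 16: shifted 0 elements -> [3, 16, -3, -4]
Insert -3: shifted 2 elements -> [-3, 3, 16, -4]
Insert -4: shifted 3 elements -> [-4, -3, 3, 16]


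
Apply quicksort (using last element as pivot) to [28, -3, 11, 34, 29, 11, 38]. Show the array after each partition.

Partition 1: pivot=38 at index 6 -> [28, -3, 11, 34, 29, 11, 38]
Partition 2: pivot=11 at index 2 -> [-3, 11, 11, 34, 29, 28, 38]
Partition 3: pivot=11 at index 1 -> [-3, 11, 11, 34, 29, 28, 38]
Partition 4: pivot=28 at index 3 -> [-3, 11, 11, 28, 29, 34, 38]
Partition 5: pivot=34 at index 5 -> [-3, 11, 11, 28, 29, 34, 38]


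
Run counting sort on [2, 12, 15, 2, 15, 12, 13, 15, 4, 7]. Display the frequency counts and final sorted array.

Count array: [0, 0, 2, 0, 1, 0, 0, 1, 0, 0, 0, 0, 2, 1, 0, 3]
(count[i] = number of elements equal to i)
Cumulative count: [0, 0, 2, 2, 3, 3, 3, 4, 4, 4, 4, 4, 6, 7, 7, 10]
Sorted: [2, 2, 4, 7, 12, 12, 13, 15, 15, 15]


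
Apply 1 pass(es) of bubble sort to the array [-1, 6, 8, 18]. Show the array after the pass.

After pass 1: [-1, 6, 8, 18] (0 swaps)
Total swaps: 0


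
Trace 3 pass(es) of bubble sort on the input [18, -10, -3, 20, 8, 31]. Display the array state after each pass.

After pass 1: [-10, -3, 18, 8, 20, 31] (3 swaps)
After pass 2: [-10, -3, 8, 18, 20, 31] (1 swaps)
After pass 3: [-10, -3, 8, 18, 20, 31] (0 swaps)
Total swaps: 4


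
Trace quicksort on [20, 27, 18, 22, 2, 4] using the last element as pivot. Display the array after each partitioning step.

Partition 1: pivot=4 at index 1 -> [2, 4, 18, 22, 20, 27]
Partition 2: pivot=27 at index 5 -> [2, 4, 18, 22, 20, 27]
Partition 3: pivot=20 at index 3 -> [2, 4, 18, 20, 22, 27]


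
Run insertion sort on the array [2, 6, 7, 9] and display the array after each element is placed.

First element 2 is already 'sorted'
Insert 6: shifted 0 elements -> [2, 6, 7, 9]
Insert 7: shifted 0 elements -> [2, 6, 7, 9]
Insert 9: shifted 0 elements -> [2, 6, 7, 9]


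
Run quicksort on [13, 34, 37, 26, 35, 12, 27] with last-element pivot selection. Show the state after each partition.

Partition 1: pivot=27 at index 3 -> [13, 26, 12, 27, 35, 37, 34]
Partition 2: pivot=12 at index 0 -> [12, 26, 13, 27, 35, 37, 34]
Partition 3: pivot=13 at index 1 -> [12, 13, 26, 27, 35, 37, 34]
Partition 4: pivot=34 at index 4 -> [12, 13, 26, 27, 34, 37, 35]
Partition 5: pivot=35 at index 5 -> [12, 13, 26, 27, 34, 35, 37]


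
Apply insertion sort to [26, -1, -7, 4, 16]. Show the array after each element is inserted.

First element 26 is already 'sorted'
Insert -1: shifted 1 elements -> [-1, 26, -7, 4, 16]
Insert -7: shifted 2 elements -> [-7, -1, 26, 4, 16]
Insert 4: shifted 1 elements -> [-7, -1, 4, 26, 16]
Insert 16: shifted 1 elements -> [-7, -1, 4, 16, 26]


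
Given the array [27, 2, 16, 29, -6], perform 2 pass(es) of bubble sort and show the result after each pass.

After pass 1: [2, 16, 27, -6, 29] (3 swaps)
After pass 2: [2, 16, -6, 27, 29] (1 swaps)
Total swaps: 4


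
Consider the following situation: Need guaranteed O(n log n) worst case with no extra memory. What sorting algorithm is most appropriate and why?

Best choice: Heapsort
Reason: Heapsort is O(n log n) worst case and sorts in-place; quicksort can degrade to O(n^2)


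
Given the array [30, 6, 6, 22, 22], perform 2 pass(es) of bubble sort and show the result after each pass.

After pass 1: [6, 6, 22, 22, 30] (4 swaps)
After pass 2: [6, 6, 22, 22, 30] (0 swaps)
Total swaps: 4


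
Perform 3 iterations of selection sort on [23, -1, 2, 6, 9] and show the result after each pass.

Pass 1: Select minimum -1 at index 1, swap -> [-1, 23, 2, 6, 9]
Pass 2: Select minimum 2 at index 2, swap -> [-1, 2, 23, 6, 9]
Pass 3: Select minimum 6 at index 3, swap -> [-1, 2, 6, 23, 9]


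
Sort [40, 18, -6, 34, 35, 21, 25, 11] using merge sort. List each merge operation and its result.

Divide and conquer:
  Merge [40] + [18] -> [18, 40]
  Merge [-6] + [34] -> [-6, 34]
  Merge [18, 40] + [-6, 34] -> [-6, 18, 34, 40]
  Merge [35] + [21] -> [21, 35]
  Merge [25] + [11] -> [11, 25]
  Merge [21, 35] + [11, 25] -> [11, 21, 25, 35]
  Merge [-6, 18, 34, 40] + [11, 21, 25, 35] -> [-6, 11, 18, 21, 25, 34, 35, 40]


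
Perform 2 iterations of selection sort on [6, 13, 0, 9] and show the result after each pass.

Pass 1: Select minimum 0 at index 2, swap -> [0, 13, 6, 9]
Pass 2: Select minimum 6 at index 2, swap -> [0, 6, 13, 9]


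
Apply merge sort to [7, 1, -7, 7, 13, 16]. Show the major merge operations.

Divide and conquer:
  Merge [1] + [-7] -> [-7, 1]
  Merge [7] + [-7, 1] -> [-7, 1, 7]
  Merge [13] + [16] -> [13, 16]
  Merge [7] + [13, 16] -> [7, 13, 16]
  Merge [-7, 1, 7] + [7, 13, 16] -> [-7, 1, 7, 7, 13, 16]


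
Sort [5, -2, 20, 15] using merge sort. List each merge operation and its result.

Divide and conquer:
  Merge [5] + [-2] -> [-2, 5]
  Merge [20] + [15] -> [15, 20]
  Merge [-2, 5] + [15, 20] -> [-2, 5, 15, 20]


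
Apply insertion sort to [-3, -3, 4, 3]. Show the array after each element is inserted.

First element -3 is already 'sorted'
Insert -3: shifted 0 elements -> [-3, -3, 4, 3]
Insert 4: shifted 0 elements -> [-3, -3, 4, 3]
Insert 3: shifted 1 elements -> [-3, -3, 3, 4]


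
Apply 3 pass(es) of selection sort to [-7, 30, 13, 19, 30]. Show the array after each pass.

Pass 1: Select minimum -7 at index 0, swap -> [-7, 30, 13, 19, 30]
Pass 2: Select minimum 13 at index 2, swap -> [-7, 13, 30, 19, 30]
Pass 3: Select minimum 19 at index 3, swap -> [-7, 13, 19, 30, 30]


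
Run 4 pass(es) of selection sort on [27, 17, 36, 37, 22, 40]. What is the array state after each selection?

Pass 1: Select minimum 17 at index 1, swap -> [17, 27, 36, 37, 22, 40]
Pass 2: Select minimum 22 at index 4, swap -> [17, 22, 36, 37, 27, 40]
Pass 3: Select minimum 27 at index 4, swap -> [17, 22, 27, 37, 36, 40]
Pass 4: Select minimum 36 at index 4, swap -> [17, 22, 27, 36, 37, 40]


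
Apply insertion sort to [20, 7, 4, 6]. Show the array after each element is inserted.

First element 20 is already 'sorted'
Insert 7: shifted 1 elements -> [7, 20, 4, 6]
Insert 4: shifted 2 elements -> [4, 7, 20, 6]
Insert 6: shifted 2 elements -> [4, 6, 7, 20]


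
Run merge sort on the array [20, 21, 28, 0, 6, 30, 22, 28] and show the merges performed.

Divide and conquer:
  Merge [20] + [21] -> [20, 21]
  Merge [28] + [0] -> [0, 28]
  Merge [20, 21] + [0, 28] -> [0, 20, 21, 28]
  Merge [6] + [30] -> [6, 30]
  Merge [22] + [28] -> [22, 28]
  Merge [6, 30] + [22, 28] -> [6, 22, 28, 30]
  Merge [0, 20, 21, 28] + [6, 22, 28, 30] -> [0, 6, 20, 21, 22, 28, 28, 30]


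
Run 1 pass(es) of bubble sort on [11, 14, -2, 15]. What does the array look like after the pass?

After pass 1: [11, -2, 14, 15] (1 swaps)
Total swaps: 1


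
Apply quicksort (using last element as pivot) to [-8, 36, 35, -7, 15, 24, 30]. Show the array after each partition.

Partition 1: pivot=30 at index 4 -> [-8, -7, 15, 24, 30, 36, 35]
Partition 2: pivot=24 at index 3 -> [-8, -7, 15, 24, 30, 36, 35]
Partition 3: pivot=15 at index 2 -> [-8, -7, 15, 24, 30, 36, 35]
Partition 4: pivot=-7 at index 1 -> [-8, -7, 15, 24, 30, 36, 35]
Partition 5: pivot=35 at index 5 -> [-8, -7, 15, 24, 30, 35, 36]


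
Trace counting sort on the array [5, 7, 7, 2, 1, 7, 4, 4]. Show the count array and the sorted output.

Count array: [0, 1, 1, 0, 2, 1, 0, 3]
(count[i] = number of elements equal to i)
Cumulative count: [0, 1, 2, 2, 4, 5, 5, 8]
Sorted: [1, 2, 4, 4, 5, 7, 7, 7]


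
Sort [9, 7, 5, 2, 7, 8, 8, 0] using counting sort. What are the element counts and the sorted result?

Count array: [1, 0, 1, 0, 0, 1, 0, 2, 2, 1]
(count[i] = number of elements equal to i)
Cumulative count: [1, 1, 2, 2, 2, 3, 3, 5, 7, 8]
Sorted: [0, 2, 5, 7, 7, 8, 8, 9]


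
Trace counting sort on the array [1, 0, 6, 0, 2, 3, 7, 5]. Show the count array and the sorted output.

Count array: [2, 1, 1, 1, 0, 1, 1, 1]
(count[i] = number of elements equal to i)
Cumulative count: [2, 3, 4, 5, 5, 6, 7, 8]
Sorted: [0, 0, 1, 2, 3, 5, 6, 7]


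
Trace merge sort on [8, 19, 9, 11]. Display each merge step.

Divide and conquer:
  Merge [8] + [19] -> [8, 19]
  Merge [9] + [11] -> [9, 11]
  Merge [8, 19] + [9, 11] -> [8, 9, 11, 19]


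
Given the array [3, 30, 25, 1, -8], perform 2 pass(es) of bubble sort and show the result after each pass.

After pass 1: [3, 25, 1, -8, 30] (3 swaps)
After pass 2: [3, 1, -8, 25, 30] (2 swaps)
Total swaps: 5


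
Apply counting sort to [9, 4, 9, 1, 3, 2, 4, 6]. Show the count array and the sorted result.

Count array: [0, 1, 1, 1, 2, 0, 1, 0, 0, 2]
(count[i] = number of elements equal to i)
Cumulative count: [0, 1, 2, 3, 5, 5, 6, 6, 6, 8]
Sorted: [1, 2, 3, 4, 4, 6, 9, 9]


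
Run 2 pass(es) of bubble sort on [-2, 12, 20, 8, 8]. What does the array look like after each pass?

After pass 1: [-2, 12, 8, 8, 20] (2 swaps)
After pass 2: [-2, 8, 8, 12, 20] (2 swaps)
Total swaps: 4


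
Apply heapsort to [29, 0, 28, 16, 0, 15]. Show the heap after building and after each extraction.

Build heap: [29, 16, 28, 0, 0, 15]
Extract 29: [28, 16, 15, 0, 0, 29]
Extract 28: [16, 0, 15, 0, 28, 29]
Extract 16: [15, 0, 0, 16, 28, 29]
Extract 15: [0, 0, 15, 16, 28, 29]
Extract 0: [0, 0, 15, 16, 28, 29]


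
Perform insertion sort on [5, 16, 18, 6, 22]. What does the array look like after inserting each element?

First element 5 is already 'sorted'
Insert 16: shifted 0 elements -> [5, 16, 18, 6, 22]
Insert 18: shifted 0 elements -> [5, 16, 18, 6, 22]
Insert 6: shifted 2 elements -> [5, 6, 16, 18, 22]
Insert 22: shifted 0 elements -> [5, 6, 16, 18, 22]


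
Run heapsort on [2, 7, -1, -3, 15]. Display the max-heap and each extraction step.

Build heap: [15, 7, -1, -3, 2]
Extract 15: [7, 2, -1, -3, 15]
Extract 7: [2, -3, -1, 7, 15]
Extract 2: [-1, -3, 2, 7, 15]
Extract -1: [-3, -1, 2, 7, 15]


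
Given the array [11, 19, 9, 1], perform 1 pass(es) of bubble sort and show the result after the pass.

After pass 1: [11, 9, 1, 19] (2 swaps)
Total swaps: 2


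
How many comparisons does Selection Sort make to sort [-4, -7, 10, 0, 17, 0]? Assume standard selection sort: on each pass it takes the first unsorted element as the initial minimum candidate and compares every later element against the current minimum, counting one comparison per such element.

Pass 1: scan indices 1..5 for the minimum = 5 comparison(s); min is -7, place at index 0 -> [-7, -4, 10, 0, 17, 0]
Pass 2: scan indices 2..5 for the minimum = 4 comparison(s); min is -4, place at index 1 -> [-7, -4, 10, 0, 17, 0]
Pass 3: scan indices 3..5 for the minimum = 3 comparison(s); min is 0, place at index 2 -> [-7, -4, 0, 10, 17, 0]
Pass 4: scan indices 4..5 for the minimum = 2 comparison(s); min is 0, place at index 3 -> [-7, -4, 0, 0, 17, 10]
Pass 5: scan indices 5..5 for the minimum = 1 comparison(s); min is 10, place at index 4 -> [-7, -4, 0, 0, 10, 17]
Selection sort always scans the whole unsorted suffix, so the count is (n-1) + (n-2) + ... + 1 = n(n-1)/2 = 6*5/2 = 15 regardless of the input order.
Total comparisons: 5 + 4 + 3 + 2 + 1 = 15


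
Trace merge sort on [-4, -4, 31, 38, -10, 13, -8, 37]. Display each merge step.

Divide and conquer:
  Merge [-4] + [-4] -> [-4, -4]
  Merge [31] + [38] -> [31, 38]
  Merge [-4, -4] + [31, 38] -> [-4, -4, 31, 38]
  Merge [-10] + [13] -> [-10, 13]
  Merge [-8] + [37] -> [-8, 37]
  Merge [-10, 13] + [-8, 37] -> [-10, -8, 13, 37]
  Merge [-4, -4, 31, 38] + [-10, -8, 13, 37] -> [-10, -8, -4, -4, 13, 31, 37, 38]


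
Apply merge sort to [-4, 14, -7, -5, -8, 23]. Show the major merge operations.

Divide and conquer:
  Merge [14] + [-7] -> [-7, 14]
  Merge [-4] + [-7, 14] -> [-7, -4, 14]
  Merge [-8] + [23] -> [-8, 23]
  Merge [-5] + [-8, 23] -> [-8, -5, 23]
  Merge [-7, -4, 14] + [-8, -5, 23] -> [-8, -7, -5, -4, 14, 23]


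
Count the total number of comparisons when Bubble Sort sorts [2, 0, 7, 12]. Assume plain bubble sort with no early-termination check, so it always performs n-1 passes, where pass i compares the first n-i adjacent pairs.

Pass 1: compare adjacent pairs (0,1)..(2,3) = 3 comparison(s), 1 swap(s) -> [0, 2, 7, 12]
Pass 2: compare adjacent pairs (0,1)..(1,2) = 2 comparison(s), 0 swap(s) -> [0, 2, 7, 12]
Pass 3: compare adjacent pairs (0,1)..(0,1) = 1 comparison(s), 0 swap(s) -> [0, 2, 7, 12]
Total comparisons: 3 + 2 + 1 = 6


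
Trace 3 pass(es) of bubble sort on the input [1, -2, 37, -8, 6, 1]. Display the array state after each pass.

After pass 1: [-2, 1, -8, 6, 1, 37] (4 swaps)
After pass 2: [-2, -8, 1, 1, 6, 37] (2 swaps)
After pass 3: [-8, -2, 1, 1, 6, 37] (1 swaps)
Total swaps: 7


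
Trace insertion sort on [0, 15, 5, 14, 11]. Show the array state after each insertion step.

First element 0 is already 'sorted'
Insert 15: shifted 0 elements -> [0, 15, 5, 14, 11]
Insert 5: shifted 1 elements -> [0, 5, 15, 14, 11]
Insert 14: shifted 1 elements -> [0, 5, 14, 15, 11]
Insert 11: shifted 2 elements -> [0, 5, 11, 14, 15]


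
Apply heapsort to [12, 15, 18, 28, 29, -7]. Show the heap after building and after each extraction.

Build heap: [29, 28, 18, 12, 15, -7]
Extract 29: [28, 15, 18, 12, -7, 29]
Extract 28: [18, 15, -7, 12, 28, 29]
Extract 18: [15, 12, -7, 18, 28, 29]
Extract 15: [12, -7, 15, 18, 28, 29]
Extract 12: [-7, 12, 15, 18, 28, 29]


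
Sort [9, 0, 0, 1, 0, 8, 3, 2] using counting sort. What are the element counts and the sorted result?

Count array: [3, 1, 1, 1, 0, 0, 0, 0, 1, 1]
(count[i] = number of elements equal to i)
Cumulative count: [3, 4, 5, 6, 6, 6, 6, 6, 7, 8]
Sorted: [0, 0, 0, 1, 2, 3, 8, 9]


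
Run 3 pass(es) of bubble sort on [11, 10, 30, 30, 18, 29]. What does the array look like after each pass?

After pass 1: [10, 11, 30, 18, 29, 30] (3 swaps)
After pass 2: [10, 11, 18, 29, 30, 30] (2 swaps)
After pass 3: [10, 11, 18, 29, 30, 30] (0 swaps)
Total swaps: 5


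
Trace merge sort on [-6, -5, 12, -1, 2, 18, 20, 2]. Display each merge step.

Divide and conquer:
  Merge [-6] + [-5] -> [-6, -5]
  Merge [12] + [-1] -> [-1, 12]
  Merge [-6, -5] + [-1, 12] -> [-6, -5, -1, 12]
  Merge [2] + [18] -> [2, 18]
  Merge [20] + [2] -> [2, 20]
  Merge [2, 18] + [2, 20] -> [2, 2, 18, 20]
  Merge [-6, -5, -1, 12] + [2, 2, 18, 20] -> [-6, -5, -1, 2, 2, 12, 18, 20]


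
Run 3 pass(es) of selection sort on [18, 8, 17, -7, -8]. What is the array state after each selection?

Pass 1: Select minimum -8 at index 4, swap -> [-8, 8, 17, -7, 18]
Pass 2: Select minimum -7 at index 3, swap -> [-8, -7, 17, 8, 18]
Pass 3: Select minimum 8 at index 3, swap -> [-8, -7, 8, 17, 18]


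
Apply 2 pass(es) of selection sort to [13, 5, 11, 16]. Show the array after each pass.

Pass 1: Select minimum 5 at index 1, swap -> [5, 13, 11, 16]
Pass 2: Select minimum 11 at index 2, swap -> [5, 11, 13, 16]


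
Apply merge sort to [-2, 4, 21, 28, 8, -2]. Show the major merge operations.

Divide and conquer:
  Merge [4] + [21] -> [4, 21]
  Merge [-2] + [4, 21] -> [-2, 4, 21]
  Merge [8] + [-2] -> [-2, 8]
  Merge [28] + [-2, 8] -> [-2, 8, 28]
  Merge [-2, 4, 21] + [-2, 8, 28] -> [-2, -2, 4, 8, 21, 28]


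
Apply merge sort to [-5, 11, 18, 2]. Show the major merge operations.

Divide and conquer:
  Merge [-5] + [11] -> [-5, 11]
  Merge [18] + [2] -> [2, 18]
  Merge [-5, 11] + [2, 18] -> [-5, 2, 11, 18]


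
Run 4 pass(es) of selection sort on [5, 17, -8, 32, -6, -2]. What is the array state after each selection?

Pass 1: Select minimum -8 at index 2, swap -> [-8, 17, 5, 32, -6, -2]
Pass 2: Select minimum -6 at index 4, swap -> [-8, -6, 5, 32, 17, -2]
Pass 3: Select minimum -2 at index 5, swap -> [-8, -6, -2, 32, 17, 5]
Pass 4: Select minimum 5 at index 5, swap -> [-8, -6, -2, 5, 17, 32]


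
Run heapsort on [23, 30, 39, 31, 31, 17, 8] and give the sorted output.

Build heap: [39, 31, 23, 30, 31, 17, 8]
Extract 39: [31, 31, 23, 30, 8, 17, 39]
Extract 31: [31, 30, 23, 17, 8, 31, 39]
Extract 31: [30, 17, 23, 8, 31, 31, 39]
Extract 30: [23, 17, 8, 30, 31, 31, 39]
Extract 23: [17, 8, 23, 30, 31, 31, 39]
Extract 17: [8, 17, 23, 30, 31, 31, 39]


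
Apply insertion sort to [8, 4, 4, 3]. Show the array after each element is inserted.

First element 8 is already 'sorted'
Insert 4: shifted 1 elements -> [4, 8, 4, 3]
Insert 4: shifted 1 elements -> [4, 4, 8, 3]
Insert 3: shifted 3 elements -> [3, 4, 4, 8]


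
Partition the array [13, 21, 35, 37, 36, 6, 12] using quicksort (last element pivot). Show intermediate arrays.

Partition 1: pivot=12 at index 1 -> [6, 12, 35, 37, 36, 13, 21]
Partition 2: pivot=21 at index 3 -> [6, 12, 13, 21, 36, 35, 37]
Partition 3: pivot=37 at index 6 -> [6, 12, 13, 21, 36, 35, 37]
Partition 4: pivot=35 at index 4 -> [6, 12, 13, 21, 35, 36, 37]


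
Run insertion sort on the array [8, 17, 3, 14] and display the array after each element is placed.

First element 8 is already 'sorted'
Insert 17: shifted 0 elements -> [8, 17, 3, 14]
Insert 3: shifted 2 elements -> [3, 8, 17, 14]
Insert 14: shifted 1 elements -> [3, 8, 14, 17]


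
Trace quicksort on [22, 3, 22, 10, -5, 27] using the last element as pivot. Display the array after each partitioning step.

Partition 1: pivot=27 at index 5 -> [22, 3, 22, 10, -5, 27]
Partition 2: pivot=-5 at index 0 -> [-5, 3, 22, 10, 22, 27]
Partition 3: pivot=22 at index 4 -> [-5, 3, 22, 10, 22, 27]
Partition 4: pivot=10 at index 2 -> [-5, 3, 10, 22, 22, 27]


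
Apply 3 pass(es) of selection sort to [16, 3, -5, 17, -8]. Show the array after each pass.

Pass 1: Select minimum -8 at index 4, swap -> [-8, 3, -5, 17, 16]
Pass 2: Select minimum -5 at index 2, swap -> [-8, -5, 3, 17, 16]
Pass 3: Select minimum 3 at index 2, swap -> [-8, -5, 3, 17, 16]


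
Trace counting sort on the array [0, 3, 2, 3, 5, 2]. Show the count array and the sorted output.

Count array: [1, 0, 2, 2, 0, 1]
(count[i] = number of elements equal to i)
Cumulative count: [1, 1, 3, 5, 5, 6]
Sorted: [0, 2, 2, 3, 3, 5]


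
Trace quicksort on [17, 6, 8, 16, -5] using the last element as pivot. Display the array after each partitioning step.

Partition 1: pivot=-5 at index 0 -> [-5, 6, 8, 16, 17]
Partition 2: pivot=17 at index 4 -> [-5, 6, 8, 16, 17]
Partition 3: pivot=16 at index 3 -> [-5, 6, 8, 16, 17]
Partition 4: pivot=8 at index 2 -> [-5, 6, 8, 16, 17]


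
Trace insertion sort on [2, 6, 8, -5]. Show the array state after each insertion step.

First element 2 is already 'sorted'
Insert 6: shifted 0 elements -> [2, 6, 8, -5]
Insert 8: shifted 0 elements -> [2, 6, 8, -5]
Insert -5: shifted 3 elements -> [-5, 2, 6, 8]


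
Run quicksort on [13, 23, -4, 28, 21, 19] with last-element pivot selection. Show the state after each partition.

Partition 1: pivot=19 at index 2 -> [13, -4, 19, 28, 21, 23]
Partition 2: pivot=-4 at index 0 -> [-4, 13, 19, 28, 21, 23]
Partition 3: pivot=23 at index 4 -> [-4, 13, 19, 21, 23, 28]


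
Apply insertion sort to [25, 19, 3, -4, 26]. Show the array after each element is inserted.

First element 25 is already 'sorted'
Insert 19: shifted 1 elements -> [19, 25, 3, -4, 26]
Insert 3: shifted 2 elements -> [3, 19, 25, -4, 26]
Insert -4: shifted 3 elements -> [-4, 3, 19, 25, 26]
Insert 26: shifted 0 elements -> [-4, 3, 19, 25, 26]


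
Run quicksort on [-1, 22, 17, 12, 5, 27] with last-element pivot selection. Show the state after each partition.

Partition 1: pivot=27 at index 5 -> [-1, 22, 17, 12, 5, 27]
Partition 2: pivot=5 at index 1 -> [-1, 5, 17, 12, 22, 27]
Partition 3: pivot=22 at index 4 -> [-1, 5, 17, 12, 22, 27]
Partition 4: pivot=12 at index 2 -> [-1, 5, 12, 17, 22, 27]


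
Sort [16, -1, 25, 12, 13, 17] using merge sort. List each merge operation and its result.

Divide and conquer:
  Merge [-1] + [25] -> [-1, 25]
  Merge [16] + [-1, 25] -> [-1, 16, 25]
  Merge [13] + [17] -> [13, 17]
  Merge [12] + [13, 17] -> [12, 13, 17]
  Merge [-1, 16, 25] + [12, 13, 17] -> [-1, 12, 13, 16, 17, 25]


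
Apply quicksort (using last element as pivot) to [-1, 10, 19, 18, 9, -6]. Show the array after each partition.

Partition 1: pivot=-6 at index 0 -> [-6, 10, 19, 18, 9, -1]
Partition 2: pivot=-1 at index 1 -> [-6, -1, 19, 18, 9, 10]
Partition 3: pivot=10 at index 3 -> [-6, -1, 9, 10, 19, 18]
Partition 4: pivot=18 at index 4 -> [-6, -1, 9, 10, 18, 19]


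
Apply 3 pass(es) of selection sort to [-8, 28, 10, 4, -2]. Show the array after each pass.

Pass 1: Select minimum -8 at index 0, swap -> [-8, 28, 10, 4, -2]
Pass 2: Select minimum -2 at index 4, swap -> [-8, -2, 10, 4, 28]
Pass 3: Select minimum 4 at index 3, swap -> [-8, -2, 4, 10, 28]


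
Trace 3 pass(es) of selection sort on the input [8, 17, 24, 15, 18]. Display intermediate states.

Pass 1: Select minimum 8 at index 0, swap -> [8, 17, 24, 15, 18]
Pass 2: Select minimum 15 at index 3, swap -> [8, 15, 24, 17, 18]
Pass 3: Select minimum 17 at index 3, swap -> [8, 15, 17, 24, 18]


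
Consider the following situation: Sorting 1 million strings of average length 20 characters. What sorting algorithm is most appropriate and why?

Best choice: MSD radix sort or Mergesort
Reason: MSD radix sort is a non-comparison sort that buckets the strings by successive character positions, running in time proportional to the total number of characters examined rather than O(n log n) string comparisons; mergesort is a stable O(n log n)-comparison alternative that works for arbitrary variable-length keys


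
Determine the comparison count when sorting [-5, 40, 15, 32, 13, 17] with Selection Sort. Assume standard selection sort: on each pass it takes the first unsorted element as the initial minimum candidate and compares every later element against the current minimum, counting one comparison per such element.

Pass 1: scan indices 1..5 for the minimum = 5 comparison(s); min is -5, place at index 0 -> [-5, 40, 15, 32, 13, 17]
Pass 2: scan indices 2..5 for the minimum = 4 comparison(s); min is 13, place at index 1 -> [-5, 13, 15, 32, 40, 17]
Pass 3: scan indices 3..5 for the minimum = 3 comparison(s); min is 15, place at index 2 -> [-5, 13, 15, 32, 40, 17]
Pass 4: scan indices 4..5 for the minimum = 2 comparison(s); min is 17, place at index 3 -> [-5, 13, 15, 17, 40, 32]
Pass 5: scan indices 5..5 for the minimum = 1 comparison(s); min is 32, place at index 4 -> [-5, 13, 15, 17, 32, 40]
Selection sort always scans the whole unsorted suffix, so the count is (n-1) + (n-2) + ... + 1 = n(n-1)/2 = 6*5/2 = 15 regardless of the input order.
Total comparisons: 5 + 4 + 3 + 2 + 1 = 15


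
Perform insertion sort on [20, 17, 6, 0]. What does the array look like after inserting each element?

First element 20 is already 'sorted'
Insert 17: shifted 1 elements -> [17, 20, 6, 0]
Insert 6: shifted 2 elements -> [6, 17, 20, 0]
Insert 0: shifted 3 elements -> [0, 6, 17, 20]


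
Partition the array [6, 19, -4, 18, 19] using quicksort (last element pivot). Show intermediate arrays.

Partition 1: pivot=19 at index 4 -> [6, 19, -4, 18, 19]
Partition 2: pivot=18 at index 2 -> [6, -4, 18, 19, 19]
Partition 3: pivot=-4 at index 0 -> [-4, 6, 18, 19, 19]


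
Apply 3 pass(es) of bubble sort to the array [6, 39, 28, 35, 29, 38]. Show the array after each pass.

After pass 1: [6, 28, 35, 29, 38, 39] (4 swaps)
After pass 2: [6, 28, 29, 35, 38, 39] (1 swaps)
After pass 3: [6, 28, 29, 35, 38, 39] (0 swaps)
Total swaps: 5


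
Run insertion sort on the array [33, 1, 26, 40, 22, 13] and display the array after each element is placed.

First element 33 is already 'sorted'
Insert 1: shifted 1 elements -> [1, 33, 26, 40, 22, 13]
Insert 26: shifted 1 elements -> [1, 26, 33, 40, 22, 13]
Insert 40: shifted 0 elements -> [1, 26, 33, 40, 22, 13]
Insert 22: shifted 3 elements -> [1, 22, 26, 33, 40, 13]
Insert 13: shifted 4 elements -> [1, 13, 22, 26, 33, 40]


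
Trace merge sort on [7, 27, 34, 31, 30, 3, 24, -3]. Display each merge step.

Divide and conquer:
  Merge [7] + [27] -> [7, 27]
  Merge [34] + [31] -> [31, 34]
  Merge [7, 27] + [31, 34] -> [7, 27, 31, 34]
  Merge [30] + [3] -> [3, 30]
  Merge [24] + [-3] -> [-3, 24]
  Merge [3, 30] + [-3, 24] -> [-3, 3, 24, 30]
  Merge [7, 27, 31, 34] + [-3, 3, 24, 30] -> [-3, 3, 7, 24, 27, 30, 31, 34]


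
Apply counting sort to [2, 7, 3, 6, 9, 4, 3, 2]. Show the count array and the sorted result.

Count array: [0, 0, 2, 2, 1, 0, 1, 1, 0, 1]
(count[i] = number of elements equal to i)
Cumulative count: [0, 0, 2, 4, 5, 5, 6, 7, 7, 8]
Sorted: [2, 2, 3, 3, 4, 6, 7, 9]


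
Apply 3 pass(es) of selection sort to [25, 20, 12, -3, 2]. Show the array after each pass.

Pass 1: Select minimum -3 at index 3, swap -> [-3, 20, 12, 25, 2]
Pass 2: Select minimum 2 at index 4, swap -> [-3, 2, 12, 25, 20]
Pass 3: Select minimum 12 at index 2, swap -> [-3, 2, 12, 25, 20]


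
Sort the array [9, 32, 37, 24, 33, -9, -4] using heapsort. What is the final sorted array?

Build heap: [37, 33, 9, 24, 32, -9, -4]
Extract 37: [33, 32, 9, 24, -4, -9, 37]
Extract 33: [32, 24, 9, -9, -4, 33, 37]
Extract 32: [24, -4, 9, -9, 32, 33, 37]
Extract 24: [9, -4, -9, 24, 32, 33, 37]
Extract 9: [-4, -9, 9, 24, 32, 33, 37]
Extract -4: [-9, -4, 9, 24, 32, 33, 37]


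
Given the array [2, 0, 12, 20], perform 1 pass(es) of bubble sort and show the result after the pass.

After pass 1: [0, 2, 12, 20] (1 swaps)
Total swaps: 1


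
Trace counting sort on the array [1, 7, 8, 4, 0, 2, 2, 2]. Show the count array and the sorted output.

Count array: [1, 1, 3, 0, 1, 0, 0, 1, 1]
(count[i] = number of elements equal to i)
Cumulative count: [1, 2, 5, 5, 6, 6, 6, 7, 8]
Sorted: [0, 1, 2, 2, 2, 4, 7, 8]


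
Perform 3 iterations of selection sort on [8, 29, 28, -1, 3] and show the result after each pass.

Pass 1: Select minimum -1 at index 3, swap -> [-1, 29, 28, 8, 3]
Pass 2: Select minimum 3 at index 4, swap -> [-1, 3, 28, 8, 29]
Pass 3: Select minimum 8 at index 3, swap -> [-1, 3, 8, 28, 29]


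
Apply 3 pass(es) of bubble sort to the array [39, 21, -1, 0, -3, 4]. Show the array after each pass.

After pass 1: [21, -1, 0, -3, 4, 39] (5 swaps)
After pass 2: [-1, 0, -3, 4, 21, 39] (4 swaps)
After pass 3: [-1, -3, 0, 4, 21, 39] (1 swaps)
Total swaps: 10


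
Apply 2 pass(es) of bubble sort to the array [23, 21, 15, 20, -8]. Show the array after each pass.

After pass 1: [21, 15, 20, -8, 23] (4 swaps)
After pass 2: [15, 20, -8, 21, 23] (3 swaps)
Total swaps: 7


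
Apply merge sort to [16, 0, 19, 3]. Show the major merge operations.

Divide and conquer:
  Merge [16] + [0] -> [0, 16]
  Merge [19] + [3] -> [3, 19]
  Merge [0, 16] + [3, 19] -> [0, 3, 16, 19]


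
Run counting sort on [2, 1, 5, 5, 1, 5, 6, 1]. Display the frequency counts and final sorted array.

Count array: [0, 3, 1, 0, 0, 3, 1]
(count[i] = number of elements equal to i)
Cumulative count: [0, 3, 4, 4, 4, 7, 8]
Sorted: [1, 1, 1, 2, 5, 5, 5, 6]


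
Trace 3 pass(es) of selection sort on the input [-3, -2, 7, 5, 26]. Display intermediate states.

Pass 1: Select minimum -3 at index 0, swap -> [-3, -2, 7, 5, 26]
Pass 2: Select minimum -2 at index 1, swap -> [-3, -2, 7, 5, 26]
Pass 3: Select minimum 5 at index 3, swap -> [-3, -2, 5, 7, 26]


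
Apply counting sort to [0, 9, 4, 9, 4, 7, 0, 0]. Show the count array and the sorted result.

Count array: [3, 0, 0, 0, 2, 0, 0, 1, 0, 2]
(count[i] = number of elements equal to i)
Cumulative count: [3, 3, 3, 3, 5, 5, 5, 6, 6, 8]
Sorted: [0, 0, 0, 4, 4, 7, 9, 9]


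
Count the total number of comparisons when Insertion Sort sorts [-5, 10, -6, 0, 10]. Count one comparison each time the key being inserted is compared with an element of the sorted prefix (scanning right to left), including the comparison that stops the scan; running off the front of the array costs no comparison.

Insert 10: -5 <= 10 (stop) = 1 comparison(s) -> [-5, 10, -6, 0, 10]
Insert -6: 10 > -6 (shift), -5 > -6 (shift), reached front = 2 comparison(s) -> [-6, -5, 10, 0, 10]
Insert 0: 10 > 0 (shift), -5 <= 0 (stop) = 2 comparison(s) -> [-6, -5, 0, 10, 10]
Insert 10: 10 <= 10 (stop) = 1 comparison(s) -> [-6, -5, 0, 10, 10]
Total comparisons: 1 + 2 + 2 + 1 = 6


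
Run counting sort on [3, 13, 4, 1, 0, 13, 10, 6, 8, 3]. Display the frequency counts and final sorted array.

Count array: [1, 1, 0, 2, 1, 0, 1, 0, 1, 0, 1, 0, 0, 2]
(count[i] = number of elements equal to i)
Cumulative count: [1, 2, 2, 4, 5, 5, 6, 6, 7, 7, 8, 8, 8, 10]
Sorted: [0, 1, 3, 3, 4, 6, 8, 10, 13, 13]


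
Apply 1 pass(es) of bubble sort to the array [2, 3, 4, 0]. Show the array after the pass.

After pass 1: [2, 3, 0, 4] (1 swaps)
Total swaps: 1


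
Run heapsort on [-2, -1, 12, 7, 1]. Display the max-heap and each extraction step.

Build heap: [12, 7, -2, -1, 1]
Extract 12: [7, 1, -2, -1, 12]
Extract 7: [1, -1, -2, 7, 12]
Extract 1: [-1, -2, 1, 7, 12]
Extract -1: [-2, -1, 1, 7, 12]


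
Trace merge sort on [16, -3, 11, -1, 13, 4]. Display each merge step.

Divide and conquer:
  Merge [-3] + [11] -> [-3, 11]
  Merge [16] + [-3, 11] -> [-3, 11, 16]
  Merge [13] + [4] -> [4, 13]
  Merge [-1] + [4, 13] -> [-1, 4, 13]
  Merge [-3, 11, 16] + [-1, 4, 13] -> [-3, -1, 4, 11, 13, 16]


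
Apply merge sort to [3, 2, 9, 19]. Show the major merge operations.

Divide and conquer:
  Merge [3] + [2] -> [2, 3]
  Merge [9] + [19] -> [9, 19]
  Merge [2, 3] + [9, 19] -> [2, 3, 9, 19]


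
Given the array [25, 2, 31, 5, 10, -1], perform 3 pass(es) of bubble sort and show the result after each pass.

After pass 1: [2, 25, 5, 10, -1, 31] (4 swaps)
After pass 2: [2, 5, 10, -1, 25, 31] (3 swaps)
After pass 3: [2, 5, -1, 10, 25, 31] (1 swaps)
Total swaps: 8


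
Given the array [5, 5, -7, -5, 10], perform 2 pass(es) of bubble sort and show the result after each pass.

After pass 1: [5, -7, -5, 5, 10] (2 swaps)
After pass 2: [-7, -5, 5, 5, 10] (2 swaps)
Total swaps: 4


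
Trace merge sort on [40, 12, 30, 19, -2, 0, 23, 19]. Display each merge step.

Divide and conquer:
  Merge [40] + [12] -> [12, 40]
  Merge [30] + [19] -> [19, 30]
  Merge [12, 40] + [19, 30] -> [12, 19, 30, 40]
  Merge [-2] + [0] -> [-2, 0]
  Merge [23] + [19] -> [19, 23]
  Merge [-2, 0] + [19, 23] -> [-2, 0, 19, 23]
  Merge [12, 19, 30, 40] + [-2, 0, 19, 23] -> [-2, 0, 12, 19, 19, 23, 30, 40]


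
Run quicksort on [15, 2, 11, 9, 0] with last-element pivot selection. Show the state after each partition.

Partition 1: pivot=0 at index 0 -> [0, 2, 11, 9, 15]
Partition 2: pivot=15 at index 4 -> [0, 2, 11, 9, 15]
Partition 3: pivot=9 at index 2 -> [0, 2, 9, 11, 15]


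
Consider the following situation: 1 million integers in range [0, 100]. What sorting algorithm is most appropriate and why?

Best choice: Counting sort
Reason: O(n + k) where k=100 is small; linear time beats O(n log n)


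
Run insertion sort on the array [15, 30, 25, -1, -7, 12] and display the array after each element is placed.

First element 15 is already 'sorted'
Insert 30: shifted 0 elements -> [15, 30, 25, -1, -7, 12]
Insert 25: shifted 1 elements -> [15, 25, 30, -1, -7, 12]
Insert -1: shifted 3 elements -> [-1, 15, 25, 30, -7, 12]
Insert -7: shifted 4 elements -> [-7, -1, 15, 25, 30, 12]
Insert 12: shifted 3 elements -> [-7, -1, 12, 15, 25, 30]


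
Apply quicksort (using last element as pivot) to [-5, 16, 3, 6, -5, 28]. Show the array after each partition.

Partition 1: pivot=28 at index 5 -> [-5, 16, 3, 6, -5, 28]
Partition 2: pivot=-5 at index 1 -> [-5, -5, 3, 6, 16, 28]
Partition 3: pivot=16 at index 4 -> [-5, -5, 3, 6, 16, 28]
Partition 4: pivot=6 at index 3 -> [-5, -5, 3, 6, 16, 28]


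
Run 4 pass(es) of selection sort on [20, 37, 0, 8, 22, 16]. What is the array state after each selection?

Pass 1: Select minimum 0 at index 2, swap -> [0, 37, 20, 8, 22, 16]
Pass 2: Select minimum 8 at index 3, swap -> [0, 8, 20, 37, 22, 16]
Pass 3: Select minimum 16 at index 5, swap -> [0, 8, 16, 37, 22, 20]
Pass 4: Select minimum 20 at index 5, swap -> [0, 8, 16, 20, 22, 37]


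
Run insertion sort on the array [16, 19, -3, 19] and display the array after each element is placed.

First element 16 is already 'sorted'
Insert 19: shifted 0 elements -> [16, 19, -3, 19]
Insert -3: shifted 2 elements -> [-3, 16, 19, 19]
Insert 19: shifted 0 elements -> [-3, 16, 19, 19]


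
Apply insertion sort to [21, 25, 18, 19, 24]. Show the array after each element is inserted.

First element 21 is already 'sorted'
Insert 25: shifted 0 elements -> [21, 25, 18, 19, 24]
Insert 18: shifted 2 elements -> [18, 21, 25, 19, 24]
Insert 19: shifted 2 elements -> [18, 19, 21, 25, 24]
Insert 24: shifted 1 elements -> [18, 19, 21, 24, 25]


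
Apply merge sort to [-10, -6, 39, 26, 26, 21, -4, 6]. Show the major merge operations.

Divide and conquer:
  Merge [-10] + [-6] -> [-10, -6]
  Merge [39] + [26] -> [26, 39]
  Merge [-10, -6] + [26, 39] -> [-10, -6, 26, 39]
  Merge [26] + [21] -> [21, 26]
  Merge [-4] + [6] -> [-4, 6]
  Merge [21, 26] + [-4, 6] -> [-4, 6, 21, 26]
  Merge [-10, -6, 26, 39] + [-4, 6, 21, 26] -> [-10, -6, -4, 6, 21, 26, 26, 39]


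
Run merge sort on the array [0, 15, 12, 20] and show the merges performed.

Divide and conquer:
  Merge [0] + [15] -> [0, 15]
  Merge [12] + [20] -> [12, 20]
  Merge [0, 15] + [12, 20] -> [0, 12, 15, 20]


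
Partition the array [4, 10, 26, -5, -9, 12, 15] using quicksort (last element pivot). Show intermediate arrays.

Partition 1: pivot=15 at index 5 -> [4, 10, -5, -9, 12, 15, 26]
Partition 2: pivot=12 at index 4 -> [4, 10, -5, -9, 12, 15, 26]
Partition 3: pivot=-9 at index 0 -> [-9, 10, -5, 4, 12, 15, 26]
Partition 4: pivot=4 at index 2 -> [-9, -5, 4, 10, 12, 15, 26]


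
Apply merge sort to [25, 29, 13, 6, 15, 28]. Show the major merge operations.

Divide and conquer:
  Merge [29] + [13] -> [13, 29]
  Merge [25] + [13, 29] -> [13, 25, 29]
  Merge [15] + [28] -> [15, 28]
  Merge [6] + [15, 28] -> [6, 15, 28]
  Merge [13, 25, 29] + [6, 15, 28] -> [6, 13, 15, 25, 28, 29]


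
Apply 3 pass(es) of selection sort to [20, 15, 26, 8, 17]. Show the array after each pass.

Pass 1: Select minimum 8 at index 3, swap -> [8, 15, 26, 20, 17]
Pass 2: Select minimum 15 at index 1, swap -> [8, 15, 26, 20, 17]
Pass 3: Select minimum 17 at index 4, swap -> [8, 15, 17, 20, 26]


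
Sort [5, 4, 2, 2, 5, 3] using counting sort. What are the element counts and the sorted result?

Count array: [0, 0, 2, 1, 1, 2]
(count[i] = number of elements equal to i)
Cumulative count: [0, 0, 2, 3, 4, 6]
Sorted: [2, 2, 3, 4, 5, 5]


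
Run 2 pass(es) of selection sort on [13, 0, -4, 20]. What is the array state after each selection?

Pass 1: Select minimum -4 at index 2, swap -> [-4, 0, 13, 20]
Pass 2: Select minimum 0 at index 1, swap -> [-4, 0, 13, 20]


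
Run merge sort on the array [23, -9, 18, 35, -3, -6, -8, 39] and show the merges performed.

Divide and conquer:
  Merge [23] + [-9] -> [-9, 23]
  Merge [18] + [35] -> [18, 35]
  Merge [-9, 23] + [18, 35] -> [-9, 18, 23, 35]
  Merge [-3] + [-6] -> [-6, -3]
  Merge [-8] + [39] -> [-8, 39]
  Merge [-6, -3] + [-8, 39] -> [-8, -6, -3, 39]
  Merge [-9, 18, 23, 35] + [-8, -6, -3, 39] -> [-9, -8, -6, -3, 18, 23, 35, 39]


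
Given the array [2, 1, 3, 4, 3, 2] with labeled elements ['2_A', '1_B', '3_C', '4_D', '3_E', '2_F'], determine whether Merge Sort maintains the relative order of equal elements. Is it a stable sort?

Trace Merge Sort on the labeled array (the key is the number; the letter only tracks identity):
  Merge [1_B] + [3_C] -> [1_B, 3_C]
  Merge [2_A] + [1_B, 3_C] -> [1_B, 2_A, 3_C]
  Merge [3_E] + [2_F] -> [2_F, 3_E]
  Merge [4_D] + [2_F, 3_E] -> [2_F, 3_E, 4_D]
  Merge [1_B, 2_A, 3_C] + [2_F, 3_E, 4_D] -> [1_B, 2_A, 2_F, 3_C, 3_E, 4_D]
Final order: [1_B, 2_A, 2_F, 3_C, 3_E, 4_D]
Equal keys:
  value 2: originally 2_A, 2_F; after sorting 2_A, 2_F -> order preserved
  value 3: originally 3_C, 3_E; after sorting 3_C, 3_E -> order preserved
All equal keys kept their original relative order. Merge Sort is stable: when the heads of the two halves are equal the merge takes from the left half first.
Answer: Stable


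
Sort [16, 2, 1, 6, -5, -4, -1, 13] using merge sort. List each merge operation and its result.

Divide and conquer:
  Merge [16] + [2] -> [2, 16]
  Merge [1] + [6] -> [1, 6]
  Merge [2, 16] + [1, 6] -> [1, 2, 6, 16]
  Merge [-5] + [-4] -> [-5, -4]
  Merge [-1] + [13] -> [-1, 13]
  Merge [-5, -4] + [-1, 13] -> [-5, -4, -1, 13]
  Merge [1, 2, 6, 16] + [-5, -4, -1, 13] -> [-5, -4, -1, 1, 2, 6, 13, 16]


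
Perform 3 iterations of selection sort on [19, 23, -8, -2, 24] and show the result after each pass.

Pass 1: Select minimum -8 at index 2, swap -> [-8, 23, 19, -2, 24]
Pass 2: Select minimum -2 at index 3, swap -> [-8, -2, 19, 23, 24]
Pass 3: Select minimum 19 at index 2, swap -> [-8, -2, 19, 23, 24]


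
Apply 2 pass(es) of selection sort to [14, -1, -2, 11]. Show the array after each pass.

Pass 1: Select minimum -2 at index 2, swap -> [-2, -1, 14, 11]
Pass 2: Select minimum -1 at index 1, swap -> [-2, -1, 14, 11]


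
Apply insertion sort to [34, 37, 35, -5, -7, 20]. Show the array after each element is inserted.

First element 34 is already 'sorted'
Insert 37: shifted 0 elements -> [34, 37, 35, -5, -7, 20]
Insert 35: shifted 1 elements -> [34, 35, 37, -5, -7, 20]
Insert -5: shifted 3 elements -> [-5, 34, 35, 37, -7, 20]
Insert -7: shifted 4 elements -> [-7, -5, 34, 35, 37, 20]
Insert 20: shifted 3 elements -> [-7, -5, 20, 34, 35, 37]


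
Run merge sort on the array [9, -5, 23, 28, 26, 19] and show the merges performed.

Divide and conquer:
  Merge [-5] + [23] -> [-5, 23]
  Merge [9] + [-5, 23] -> [-5, 9, 23]
  Merge [26] + [19] -> [19, 26]
  Merge [28] + [19, 26] -> [19, 26, 28]
  Merge [-5, 9, 23] + [19, 26, 28] -> [-5, 9, 19, 23, 26, 28]


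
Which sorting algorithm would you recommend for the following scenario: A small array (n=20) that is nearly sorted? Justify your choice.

Best choice: Insertion sort
Reason: Insertion sort is O(n) for nearly sorted arrays and has low overhead


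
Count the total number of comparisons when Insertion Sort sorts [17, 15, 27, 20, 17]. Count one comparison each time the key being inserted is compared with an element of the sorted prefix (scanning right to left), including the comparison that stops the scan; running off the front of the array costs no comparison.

Insert 15: 17 > 15 (shift), reached front = 1 comparison(s) -> [15, 17, 27, 20, 17]
Insert 27: 17 <= 27 (stop) = 1 comparison(s) -> [15, 17, 27, 20, 17]
Insert 20: 27 > 20 (shift), 17 <= 20 (stop) = 2 comparison(s) -> [15, 17, 20, 27, 17]
Insert 17: 27 > 17 (shift), 20 > 17 (shift), 17 <= 17 (stop) = 3 comparison(s) -> [15, 17, 17, 20, 27]
Total comparisons: 1 + 1 + 2 + 3 = 7


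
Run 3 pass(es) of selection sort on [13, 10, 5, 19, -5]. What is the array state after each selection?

Pass 1: Select minimum -5 at index 4, swap -> [-5, 10, 5, 19, 13]
Pass 2: Select minimum 5 at index 2, swap -> [-5, 5, 10, 19, 13]
Pass 3: Select minimum 10 at index 2, swap -> [-5, 5, 10, 19, 13]


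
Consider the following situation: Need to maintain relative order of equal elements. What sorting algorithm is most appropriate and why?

Best choice: Merge sort or Insertion sort
Reason: Both are stable; quicksort and heapsort are not stable


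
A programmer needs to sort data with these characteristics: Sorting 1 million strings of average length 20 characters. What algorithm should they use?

Best choice: MSD radix sort or Mergesort
Reason: MSD radix sort is a non-comparison sort that buckets the strings by successive character positions, running in time proportional to the total number of characters examined rather than O(n log n) string comparisons; mergesort is a stable O(n log n)-comparison alternative that works for arbitrary variable-length keys
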